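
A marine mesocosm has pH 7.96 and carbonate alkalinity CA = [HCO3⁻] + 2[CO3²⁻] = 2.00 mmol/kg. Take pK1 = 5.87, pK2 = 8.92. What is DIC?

DIC = 1.83 mmol/kg

CA = [HCO3⁻] + 2[CO3²⁻] = (α₁ + 2α₂)·DIC
At pH 7.96: [H⁺]/K1 = 10^-2.09 = 0.0081283, K2/[H⁺] = 10^-0.96 = 0.10965
α₁ = 1/(1 + 0.0081283 + 0.10965) = 1/1.1178 = 0.8946; α₂ = α₁·K2/[H⁺] = 0.09809
α₁ + 2α₂ = 1.0908
DIC = CA / (α₁ + 2α₂) = 2.00 / 1.0908 = 1.83 mmol/kg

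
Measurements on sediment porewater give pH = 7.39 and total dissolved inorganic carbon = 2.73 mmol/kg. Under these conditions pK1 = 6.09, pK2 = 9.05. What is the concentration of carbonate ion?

[CO3²⁻] = 0.0557 mmol/kg

α₂ = 1 / (1 + [H⁺]/K2 + [H⁺]²/(K1K2)) = 1 / (1 + 10^+1.66 + 10^+0.36)
   = 1 / (1 + 45.709 + 2.2909) = 1/49.000 = 0.02041
[CO3²⁻] = α₂ × DIC = 0.02041 × 2.73 = 0.0557 mmol/kg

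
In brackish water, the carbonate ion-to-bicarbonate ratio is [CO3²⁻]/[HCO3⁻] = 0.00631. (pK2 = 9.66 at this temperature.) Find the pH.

From K2 = [H⁺][CO3²⁻]/[HCO3⁻]:  pH = pK2 + log₁₀([CO3²⁻]/[HCO3⁻])
log₁₀(0.00631) = -2.200
pH = 9.66 + (-2.200) = 7.46

pH = 7.46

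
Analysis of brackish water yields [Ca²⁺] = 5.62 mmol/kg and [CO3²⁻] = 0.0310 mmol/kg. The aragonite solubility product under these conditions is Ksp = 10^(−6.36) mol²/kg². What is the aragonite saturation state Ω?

Ksp = 10^(−6.36) = 4.365×10^-7
Ω = [Ca²⁺][CO3²⁻]/Ksp = (5.62×10^-3)(0.0310×10^-3) / 4.365×10^-7 = 0.399

Ω = 0.399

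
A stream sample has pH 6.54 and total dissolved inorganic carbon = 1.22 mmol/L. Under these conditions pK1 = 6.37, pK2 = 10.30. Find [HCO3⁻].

α₁ = 1 / (1 + [H⁺]/K1 + K2/[H⁺]) = 1 / (1 + 10^-0.17 + 10^-3.76)
   = 1 / (1 + 0.67608 + 0.00017378) = 1/1.6763 = 0.5966
[HCO3⁻] = α₁ × DIC = 0.5966 × 1.22 = 0.728 mmol/L

[HCO3⁻] = 0.728 mmol/L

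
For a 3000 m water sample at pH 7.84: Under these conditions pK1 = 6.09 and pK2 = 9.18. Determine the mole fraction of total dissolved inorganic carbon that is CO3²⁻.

α₂ = 1 / (1 + [H⁺]/K2 + [H⁺]²/(K1K2)) = 1 / (1 + 10^+1.34 + 10^-0.41)
   = 1 / (1 + 21.878 + 0.38905) = 1/23.267 = 0.04298

α₂ = 0.0430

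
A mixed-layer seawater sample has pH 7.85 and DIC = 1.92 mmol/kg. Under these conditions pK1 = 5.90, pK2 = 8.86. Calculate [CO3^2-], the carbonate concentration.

[CO3²⁻] = 0.169 mmol/kg

α₂ = 1 / (1 + [H⁺]/K2 + [H⁺]²/(K1K2)) = 1 / (1 + 10^+1.01 + 10^-0.94)
   = 1 / (1 + 10.233 + 0.11482) = 1/11.348 = 0.08812
[CO3²⁻] = α₂ × DIC = 0.08812 × 1.92 = 0.169 mmol/kg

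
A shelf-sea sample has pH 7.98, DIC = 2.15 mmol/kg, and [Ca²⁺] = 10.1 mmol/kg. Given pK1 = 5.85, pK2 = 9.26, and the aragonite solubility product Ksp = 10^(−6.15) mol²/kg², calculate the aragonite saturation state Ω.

Ω = 1.52

α₂ = 1 / (1 + [H⁺]/K2 + [H⁺]²/(K1K2)) = 1 / (1 + 10^+1.28 + 10^-0.85)
   = 1 / (1 + 19.055 + 0.14125) = 1/20.196 = 0.04952
[CO3²⁻] = α₂ × DIC = 0.04952 × 2.15 = 0.1065 mmol/kg
Ksp = 10^(−6.15) = 7.079×10^-7
Ω = [Ca²⁺][CO3²⁻]/Ksp = (10.1×10^-3)(1.065×10^-4) / 7.079×10^-7 = 1.52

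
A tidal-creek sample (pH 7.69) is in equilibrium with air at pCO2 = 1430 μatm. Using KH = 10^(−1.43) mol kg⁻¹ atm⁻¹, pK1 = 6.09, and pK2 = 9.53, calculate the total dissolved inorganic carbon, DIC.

DIC = 2.20 mmol/kg

[CO2*] = KH · pCO2 = 10^(−1.43) × 1430×10^-6 = 5.313×10^-5 mol/kg
α₀ = 1/(1 + K1/[H⁺] + K1K2/[H⁺]²) = 1/(1 + 10^+1.60 + 10^-0.24) = 0.02416
DIC = [CO2*]/α₀ = 5.313×10^-5 / 0.02416 = 2.20 mmol/kg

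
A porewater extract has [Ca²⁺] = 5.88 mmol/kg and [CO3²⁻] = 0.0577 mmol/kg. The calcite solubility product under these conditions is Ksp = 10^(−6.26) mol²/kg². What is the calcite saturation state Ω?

Ω = 0.617

Ksp = 10^(−6.26) = 5.495×10^-7
Ω = [Ca²⁺][CO3²⁻]/Ksp = (5.88×10^-3)(0.0577×10^-3) / 5.495×10^-7 = 0.617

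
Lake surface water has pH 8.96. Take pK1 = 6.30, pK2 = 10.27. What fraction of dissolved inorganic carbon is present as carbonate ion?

α₂ = 1 / (1 + [H⁺]/K2 + [H⁺]²/(K1K2)) = 1 / (1 + 10^+1.31 + 10^-1.35)
   = 1 / (1 + 20.417 + 0.044668) = 1/21.462 = 0.04659

α₂ = 0.0466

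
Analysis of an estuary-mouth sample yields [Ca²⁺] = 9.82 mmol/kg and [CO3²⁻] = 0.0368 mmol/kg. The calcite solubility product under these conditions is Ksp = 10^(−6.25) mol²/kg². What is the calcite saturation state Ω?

Ksp = 10^(−6.25) = 5.623×10^-7
Ω = [Ca²⁺][CO3²⁻]/Ksp = (9.82×10^-3)(0.0368×10^-3) / 5.623×10^-7 = 0.643

Ω = 0.643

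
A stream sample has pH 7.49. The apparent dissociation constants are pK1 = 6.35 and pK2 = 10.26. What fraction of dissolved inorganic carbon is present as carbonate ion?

α₂ = 0.00158

α₂ = 1 / (1 + [H⁺]/K2 + [H⁺]²/(K1K2)) = 1 / (1 + 10^+2.77 + 10^+1.63)
   = 1 / (1 + 588.84 + 42.658) = 1/632.50 = 0.001581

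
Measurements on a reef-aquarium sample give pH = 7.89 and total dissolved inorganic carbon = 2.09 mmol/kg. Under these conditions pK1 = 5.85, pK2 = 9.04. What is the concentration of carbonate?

[CO3²⁻] = 0.137 mmol/kg

α₂ = 1 / (1 + [H⁺]/K2 + [H⁺]²/(K1K2)) = 1 / (1 + 10^+1.15 + 10^-0.89)
   = 1 / (1 + 14.125 + 0.12882) = 1/15.254 = 0.06556
[CO3²⁻] = α₂ × DIC = 0.06556 × 2.09 = 0.137 mmol/kg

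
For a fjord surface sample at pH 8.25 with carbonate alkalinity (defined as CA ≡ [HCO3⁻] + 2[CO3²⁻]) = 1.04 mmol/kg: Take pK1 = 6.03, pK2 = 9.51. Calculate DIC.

DIC = 0.994 mmol/kg

CA = [HCO3⁻] + 2[CO3²⁻] = (α₁ + 2α₂)·DIC
At pH 8.25: [H⁺]/K1 = 10^-2.22 = 0.0060256, K2/[H⁺] = 10^-1.26 = 0.054954
α₁ = 1/(1 + 0.0060256 + 0.054954) = 1/1.0610 = 0.9425; α₂ = α₁·K2/[H⁺] = 0.05180
α₁ + 2α₂ = 1.0461
DIC = CA / (α₁ + 2α₂) = 1.04 / 1.0461 = 0.994 mmol/kg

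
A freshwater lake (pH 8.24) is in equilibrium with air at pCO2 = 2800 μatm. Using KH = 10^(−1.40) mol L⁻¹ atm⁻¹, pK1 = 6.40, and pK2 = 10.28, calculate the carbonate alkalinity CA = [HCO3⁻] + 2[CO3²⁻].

[CO2*] = KH · pCO2 = 10^(−1.40) × 2800×10^-6 = 1.115×10^-4 mol/L
α₀ = 1/(1 + K1/[H⁺] + K1K2/[H⁺]²) = 1/(1 + 10^+1.84 + 10^-0.20) = 0.01412
DIC = [CO2*]/α₀ = 1.115×10^-4 / 0.01412 = 7.894 mmol/L
CA = (α₁ + 2α₂)·DIC = (0.9770 + 2×0.008910) × 7.894 = 7.85 mmol/L

CA = 7.85 mmol/L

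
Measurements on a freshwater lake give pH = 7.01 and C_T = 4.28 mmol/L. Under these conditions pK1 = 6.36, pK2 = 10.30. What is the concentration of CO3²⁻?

[CO3²⁻] = 1.79 μmol/L

α₂ = 1 / (1 + [H⁺]/K2 + [H⁺]²/(K1K2)) = 1 / (1 + 10^+3.29 + 10^+2.64)
   = 1 / (1 + 1949.8 + 436.52) = 1/2387.4 = 0.0004189
[CO3²⁻] = α₂ × DIC = 0.0004189 × 4.28 = 0.00179 mmol/L = 1.79 μmol/L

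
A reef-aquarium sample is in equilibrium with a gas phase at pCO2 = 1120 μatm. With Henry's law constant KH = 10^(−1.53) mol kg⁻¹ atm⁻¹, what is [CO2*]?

[CO2*] = 33.1 μmol/kg

KH = 10^(−1.53) = 2.951×10^-2 mol kg⁻¹ atm⁻¹
[CO2*] = KH · pCO2 = 2.951×10^-2 × 1120×10^-6 atm = 3.31×10^-5 mol/kg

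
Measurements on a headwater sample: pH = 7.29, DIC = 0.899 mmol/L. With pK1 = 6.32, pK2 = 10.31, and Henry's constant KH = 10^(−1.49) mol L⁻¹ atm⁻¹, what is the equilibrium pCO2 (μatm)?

α₀ = 1 / (1 + K1/[H⁺] + K1K2/[H⁺]²) = 1 / (1 + 10^+0.97 + 10^-2.05)
   = 1 / (1 + 9.3325 + 0.0089125) = 1/10.341 = 0.09670
[CO2*] = α₀ × DIC = 0.09670 × 0.899 = 0.08693 mmol/L
pCO2 = [CO2*]/KH = 8.693×10^-5 / 3.236×10^-2 = 2690 μatm

pCO2 = 2690 μatm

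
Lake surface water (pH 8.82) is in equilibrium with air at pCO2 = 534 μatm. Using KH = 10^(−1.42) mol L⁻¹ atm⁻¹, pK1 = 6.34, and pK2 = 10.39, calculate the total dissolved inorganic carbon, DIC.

[CO2*] = KH · pCO2 = 10^(−1.42) × 534×10^-6 = 2.030×10^-5 mol/L
α₀ = 1/(1 + K1/[H⁺] + K1K2/[H⁺]²) = 1/(1 + 10^+2.48 + 10^+0.91) = 0.003214
DIC = [CO2*]/α₀ = 2.030×10^-5 / 0.003214 = 6.32 mmol/L

DIC = 6.32 mmol/L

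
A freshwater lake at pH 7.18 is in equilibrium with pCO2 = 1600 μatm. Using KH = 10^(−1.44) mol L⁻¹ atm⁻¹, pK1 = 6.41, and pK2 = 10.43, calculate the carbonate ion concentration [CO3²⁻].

[CO2*] = KH · pCO2 = 10^(−1.44) × 1600×10^-6 = 5.809×10^-5 mol/L
α₀ = 1/(1 + K1/[H⁺] + K1K2/[H⁺]²) = 1/(1 + 10^+0.77 + 10^-2.48) = 0.1451
DIC = [CO2*]/α₀ = 5.809×10^-5 / 0.1451 = 0.4004 mmol/L
[CO3²⁻] = α₂·DIC; α₂ = 0.0004805, so [CO3²⁻] = 0.0004805 × 0.4004 = 0.000192 mmol/L = 0.192 μmol/L

[CO3²⁻] = 0.192 μmol/L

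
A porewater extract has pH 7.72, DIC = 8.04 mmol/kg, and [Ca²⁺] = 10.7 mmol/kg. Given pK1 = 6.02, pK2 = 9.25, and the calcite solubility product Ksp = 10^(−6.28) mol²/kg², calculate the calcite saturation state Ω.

α₂ = 1 / (1 + [H⁺]/K2 + [H⁺]²/(K1K2)) = 1 / (1 + 10^+1.53 + 10^-0.17)
   = 1 / (1 + 33.884 + 0.67608) = 1/35.560 = 0.02812
[CO3²⁻] = α₂ × DIC = 0.02812 × 8.04 = 0.2261 mmol/kg
Ksp = 10^(−6.28) = 5.248×10^-7
Ω = [Ca²⁺][CO3²⁻]/Ksp = (10.7×10^-3)(2.261×10^-4) / 5.248×10^-7 = 4.61

Ω = 4.61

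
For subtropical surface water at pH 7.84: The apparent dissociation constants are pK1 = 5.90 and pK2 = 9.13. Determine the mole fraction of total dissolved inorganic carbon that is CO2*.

α₀ = 1 / (1 + K1/[H⁺] + K1K2/[H⁺]²) = 1 / (1 + 10^+1.94 + 10^+0.65)
   = 1 / (1 + 87.096 + 4.4668) = 1/92.563 = 0.01080

α₀ = 0.0108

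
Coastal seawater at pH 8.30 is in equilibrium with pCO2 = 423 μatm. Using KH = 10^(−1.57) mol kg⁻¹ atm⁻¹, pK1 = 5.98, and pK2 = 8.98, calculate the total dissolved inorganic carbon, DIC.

[CO2*] = KH · pCO2 = 10^(−1.57) × 423×10^-6 = 1.139×10^-5 mol/kg
α₀ = 1/(1 + K1/[H⁺] + K1K2/[H⁺]²) = 1/(1 + 10^+2.32 + 10^+1.64) = 0.003944
DIC = [CO2*]/α₀ = 1.139×10^-5 / 0.003944 = 2.89 mmol/kg

DIC = 2.89 mmol/kg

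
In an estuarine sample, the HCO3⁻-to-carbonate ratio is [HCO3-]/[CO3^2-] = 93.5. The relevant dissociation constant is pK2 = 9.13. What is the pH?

pH = 7.16

From K2 = [H⁺][CO3^2-]/[HCO3-]:  pH = pK2 − log₁₀([HCO3-]/[CO3^2-])
log₁₀(93.5) = +1.971
pH = 9.13 − (+1.971) = 7.16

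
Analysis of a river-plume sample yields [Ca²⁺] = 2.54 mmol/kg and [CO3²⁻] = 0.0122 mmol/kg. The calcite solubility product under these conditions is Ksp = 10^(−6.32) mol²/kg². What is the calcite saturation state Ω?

Ksp = 10^(−6.32) = 4.786×10^-7
Ω = [Ca²⁺][CO3²⁻]/Ksp = (2.54×10^-3)(0.0122×10^-3) / 4.786×10^-7 = 0.0647

Ω = 0.0647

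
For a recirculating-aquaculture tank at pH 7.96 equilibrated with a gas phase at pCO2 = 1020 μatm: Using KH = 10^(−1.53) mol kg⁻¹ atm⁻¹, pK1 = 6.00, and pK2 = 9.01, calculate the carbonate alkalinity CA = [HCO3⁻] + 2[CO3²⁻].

[CO2*] = KH · pCO2 = 10^(−1.53) × 1020×10^-6 = 3.010×10^-5 mol/kg
α₀ = 1/(1 + K1/[H⁺] + K1K2/[H⁺]²) = 1/(1 + 10^+1.96 + 10^+0.91) = 0.009967
DIC = [CO2*]/α₀ = 3.010×10^-5 / 0.009967 = 3.020 mmol/kg
CA = (α₁ + 2α₂)·DIC = (0.9090 + 2×0.08102) × 3.020 = 3.23 mmol/kg

CA = 3.23 mmol/kg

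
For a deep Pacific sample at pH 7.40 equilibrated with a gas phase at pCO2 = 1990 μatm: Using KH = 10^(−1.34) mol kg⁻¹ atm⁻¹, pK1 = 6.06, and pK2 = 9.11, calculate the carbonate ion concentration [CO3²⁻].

[CO3²⁻] = 0.0388 mmol/kg

[CO2*] = KH · pCO2 = 10^(−1.34) × 1990×10^-6 = 9.096×10^-5 mol/kg
α₀ = 1/(1 + K1/[H⁺] + K1K2/[H⁺]²) = 1/(1 + 10^+1.34 + 10^-0.37) = 0.04291
DIC = [CO2*]/α₀ = 9.096×10^-5 / 0.04291 = 2.120 mmol/kg
[CO3²⁻] = α₂·DIC; α₂ = 0.01830, so [CO3²⁻] = 0.01830 × 2.120 = 0.0388 mmol/kg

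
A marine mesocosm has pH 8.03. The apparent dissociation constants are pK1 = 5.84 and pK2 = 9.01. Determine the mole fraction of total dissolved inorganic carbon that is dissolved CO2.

α₀ = 0.00581

α₀ = 1 / (1 + K1/[H⁺] + K1K2/[H⁺]²) = 1 / (1 + 10^+2.19 + 10^+1.21)
   = 1 / (1 + 154.88 + 16.218) = 1/172.10 = 0.005811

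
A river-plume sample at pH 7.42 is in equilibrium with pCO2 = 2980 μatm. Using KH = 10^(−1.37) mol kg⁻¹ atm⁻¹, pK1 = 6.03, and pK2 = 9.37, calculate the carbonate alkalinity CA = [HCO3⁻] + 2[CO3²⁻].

CA = 3.19 mmol/kg

[CO2*] = KH · pCO2 = 10^(−1.37) × 2980×10^-6 = 1.271×10^-4 mol/kg
α₀ = 1/(1 + K1/[H⁺] + K1K2/[H⁺]²) = 1/(1 + 10^+1.39 + 10^-0.56) = 0.03873
DIC = [CO2*]/α₀ = 1.271×10^-4 / 0.03873 = 3.283 mmol/kg
CA = (α₁ + 2α₂)·DIC = (0.9506 + 2×0.01067) × 3.283 = 3.19 mmol/kg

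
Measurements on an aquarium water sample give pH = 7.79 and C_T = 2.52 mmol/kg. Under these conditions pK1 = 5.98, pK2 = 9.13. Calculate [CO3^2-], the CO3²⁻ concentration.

[CO3²⁻] = 0.109 mmol/kg

α₂ = 1 / (1 + [H⁺]/K2 + [H⁺]²/(K1K2)) = 1 / (1 + 10^+1.34 + 10^-0.47)
   = 1 / (1 + 21.878 + 0.33884) = 1/23.216 = 0.04307
[CO3²⁻] = α₂ × DIC = 0.04307 × 2.52 = 0.109 mmol/kg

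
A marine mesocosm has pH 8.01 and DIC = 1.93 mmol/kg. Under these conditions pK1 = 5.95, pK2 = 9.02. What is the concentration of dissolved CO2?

[CO2*] = 15.2 μmol/kg

α₀ = 1 / (1 + K1/[H⁺] + K1K2/[H⁺]²) = 1 / (1 + 10^+2.06 + 10^+1.05)
   = 1 / (1 + 114.82 + 11.220) = 1/127.04 = 0.007872
[CO2*] = α₀ × DIC = 0.007872 × 1.93 = 0.0152 mmol/kg = 15.2 μmol/kg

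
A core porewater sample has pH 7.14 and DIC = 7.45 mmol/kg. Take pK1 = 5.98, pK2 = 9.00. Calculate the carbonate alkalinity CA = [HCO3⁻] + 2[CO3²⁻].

CA = [HCO3⁻] + 2[CO3²⁻] = (α₁ + 2α₂)·DIC
At pH 7.14: [H⁺]/K1 = 10^-1.16 = 0.069183, K2/[H⁺] = 10^-1.86 = 0.013804
α₁ = 1/(1 + 0.069183 + 0.013804) = 1/1.0830 = 0.9234; α₂ = α₁·K2/[H⁺] = 0.01275
α₁ + 2α₂ = 0.9489
CA = 0.9489 × 7.45 = 7.07 mmol/kg

CA = 7.07 mmol/kg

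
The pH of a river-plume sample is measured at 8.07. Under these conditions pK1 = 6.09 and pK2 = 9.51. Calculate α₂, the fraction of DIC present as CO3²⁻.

α₂ = 0.0347

α₂ = 1 / (1 + [H⁺]/K2 + [H⁺]²/(K1K2)) = 1 / (1 + 10^+1.44 + 10^-0.54)
   = 1 / (1 + 27.542 + 0.28840) = 1/28.831 = 0.03469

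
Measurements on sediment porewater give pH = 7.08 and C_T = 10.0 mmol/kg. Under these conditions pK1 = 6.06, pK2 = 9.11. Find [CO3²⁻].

[CO3²⁻] = 0.0845 mmol/kg

α₂ = 1 / (1 + [H⁺]/K2 + [H⁺]²/(K1K2)) = 1 / (1 + 10^+2.03 + 10^+1.01)
   = 1 / (1 + 107.15 + 10.233) = 1/118.38 = 0.008447
[CO3²⁻] = α₂ × DIC = 0.008447 × 10.0 = 0.0845 mmol/kg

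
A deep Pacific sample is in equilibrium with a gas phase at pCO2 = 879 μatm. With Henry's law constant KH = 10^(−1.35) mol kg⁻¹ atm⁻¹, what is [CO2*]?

[CO2*] = 39.3 μmol/kg

KH = 10^(−1.35) = 4.467×10^-2 mol kg⁻¹ atm⁻¹
[CO2*] = KH · pCO2 = 4.467×10^-2 × 879×10^-6 atm = 3.93×10^-5 mol/kg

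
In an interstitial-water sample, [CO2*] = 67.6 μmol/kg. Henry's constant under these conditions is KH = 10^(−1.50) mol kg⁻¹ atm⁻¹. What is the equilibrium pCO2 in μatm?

KH = 10^(−1.50) = 3.162×10^-2 mol kg⁻¹ atm⁻¹
pCO2 = [CO2*]/KH = 67.6×10^-6 / 3.162×10^-2 = 2.14×10^-3 atm = 2140 μatm

pCO2 = 2140 μatm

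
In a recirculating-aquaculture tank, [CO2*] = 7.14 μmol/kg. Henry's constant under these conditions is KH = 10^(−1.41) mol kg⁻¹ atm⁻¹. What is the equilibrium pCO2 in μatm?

KH = 10^(−1.41) = 3.890×10^-2 mol kg⁻¹ atm⁻¹
pCO2 = [CO2*]/KH = 7.14×10^-6 / 3.890×10^-2 = 1.84×10^-4 atm = 184 μatm

pCO2 = 184 μatm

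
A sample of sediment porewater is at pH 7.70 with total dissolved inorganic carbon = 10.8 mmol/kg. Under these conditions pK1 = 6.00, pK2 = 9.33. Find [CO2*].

α₀ = 1 / (1 + K1/[H⁺] + K1K2/[H⁺]²) = 1 / (1 + 10^+1.70 + 10^+0.07)
   = 1 / (1 + 50.119 + 1.1749) = 1/52.294 = 0.01912
[CO2*] = α₀ × DIC = 0.01912 × 10.8 = 0.207 mmol/kg

[CO2*] = 0.207 mmol/kg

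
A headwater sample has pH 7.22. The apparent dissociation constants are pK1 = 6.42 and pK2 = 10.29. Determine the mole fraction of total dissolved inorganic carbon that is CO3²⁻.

α₂ = 0.000734

α₂ = 1 / (1 + [H⁺]/K2 + [H⁺]²/(K1K2)) = 1 / (1 + 10^+3.07 + 10^+2.27)
   = 1 / (1 + 1174.9 + 186.21) = 1/1362.1 = 0.0007342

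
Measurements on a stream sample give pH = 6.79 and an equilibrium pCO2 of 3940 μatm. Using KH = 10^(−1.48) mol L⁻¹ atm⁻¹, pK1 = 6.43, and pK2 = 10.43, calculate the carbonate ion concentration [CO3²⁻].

[CO2*] = KH · pCO2 = 10^(−1.48) × 3940×10^-6 = 1.305×10^-4 mol/L
α₀ = 1/(1 + K1/[H⁺] + K1K2/[H⁺]²) = 1/(1 + 10^+0.36 + 10^-3.28) = 0.3038
DIC = [CO2*]/α₀ = 1.305×10^-4 / 0.3038 = 0.4294 mmol/L
[CO3²⁻] = α₂·DIC; α₂ = 0.0001594, so [CO3²⁻] = 0.0001594 × 0.4294 = 6.85×10^-5 mmol/L = 0.0685 μmol/L

[CO3²⁻] = 0.0685 μmol/L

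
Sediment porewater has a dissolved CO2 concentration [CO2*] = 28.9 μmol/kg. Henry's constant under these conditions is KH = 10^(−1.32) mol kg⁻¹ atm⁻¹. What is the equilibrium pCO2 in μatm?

KH = 10^(−1.32) = 4.786×10^-2 mol kg⁻¹ atm⁻¹
pCO2 = [CO2*]/KH = 28.9×10^-6 / 4.786×10^-2 = 6.04×10^-4 atm = 604 μatm

pCO2 = 604 μatm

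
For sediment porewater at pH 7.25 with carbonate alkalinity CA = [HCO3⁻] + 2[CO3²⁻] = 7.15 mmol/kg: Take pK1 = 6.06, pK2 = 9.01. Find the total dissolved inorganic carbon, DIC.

DIC = 7.48 mmol/kg

CA = [HCO3⁻] + 2[CO3²⁻] = (α₁ + 2α₂)·DIC
At pH 7.25: [H⁺]/K1 = 10^-1.19 = 0.064565, K2/[H⁺] = 10^-1.76 = 0.017378
α₁ = 1/(1 + 0.064565 + 0.017378) = 1/1.0819 = 0.9243; α₂ = α₁·K2/[H⁺] = 0.01606
α₁ + 2α₂ = 0.9564
DIC = CA / (α₁ + 2α₂) = 7.15 / 0.9564 = 7.48 mmol/kg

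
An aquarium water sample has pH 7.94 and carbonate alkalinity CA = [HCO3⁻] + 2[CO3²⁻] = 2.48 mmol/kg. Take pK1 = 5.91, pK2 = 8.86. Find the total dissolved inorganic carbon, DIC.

DIC = 2.26 mmol/kg

CA = [HCO3⁻] + 2[CO3²⁻] = (α₁ + 2α₂)·DIC
At pH 7.94: [H⁺]/K1 = 10^-2.03 = 0.0093325, K2/[H⁺] = 10^-0.92 = 0.12023
α₁ = 1/(1 + 0.0093325 + 0.12023) = 1/1.1296 = 0.8853; α₂ = α₁·K2/[H⁺] = 0.1064
α₁ + 2α₂ = 1.0982
DIC = CA / (α₁ + 2α₂) = 2.48 / 1.0982 = 2.26 mmol/kg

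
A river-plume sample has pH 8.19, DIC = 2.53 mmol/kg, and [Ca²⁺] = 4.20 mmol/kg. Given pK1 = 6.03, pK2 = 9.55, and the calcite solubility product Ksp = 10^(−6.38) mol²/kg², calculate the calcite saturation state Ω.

α₂ = 1 / (1 + [H⁺]/K2 + [H⁺]²/(K1K2)) = 1 / (1 + 10^+1.36 + 10^-0.80)
   = 1 / (1 + 22.909 + 0.15849) = 1/24.067 = 0.04155
[CO3²⁻] = α₂ × DIC = 0.04155 × 2.53 = 0.1051 mmol/kg
Ksp = 10^(−6.38) = 4.169×10^-7
Ω = [Ca²⁺][CO3²⁻]/Ksp = (4.20×10^-3)(1.051×10^-4) / 4.169×10^-7 = 1.06

Ω = 1.06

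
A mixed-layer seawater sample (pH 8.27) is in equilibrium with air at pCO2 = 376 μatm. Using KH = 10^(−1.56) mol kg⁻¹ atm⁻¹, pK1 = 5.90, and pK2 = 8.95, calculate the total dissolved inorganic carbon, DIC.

DIC = 2.95 mmol/kg

[CO2*] = KH · pCO2 = 10^(−1.56) × 376×10^-6 = 1.036×10^-5 mol/kg
α₀ = 1/(1 + K1/[H⁺] + K1K2/[H⁺]²) = 1/(1 + 10^+2.37 + 10^+1.69) = 0.003516
DIC = [CO2*]/α₀ = 1.036×10^-5 / 0.003516 = 2.95 mmol/kg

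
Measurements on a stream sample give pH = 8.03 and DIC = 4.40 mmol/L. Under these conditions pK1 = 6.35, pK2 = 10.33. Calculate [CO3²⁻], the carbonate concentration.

[CO3²⁻] = 0.0215 mmol/L

α₂ = 1 / (1 + [H⁺]/K2 + [H⁺]²/(K1K2)) = 1 / (1 + 10^+2.30 + 10^+0.62)
   = 1 / (1 + 199.53 + 4.1687) = 1/204.69 = 0.004885
[CO3²⁻] = α₂ × DIC = 0.004885 × 4.40 = 0.0215 mmol/L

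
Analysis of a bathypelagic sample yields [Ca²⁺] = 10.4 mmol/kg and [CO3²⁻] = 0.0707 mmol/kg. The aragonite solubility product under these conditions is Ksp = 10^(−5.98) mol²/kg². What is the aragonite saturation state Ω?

Ksp = 10^(−5.98) = 1.047×10^-6
Ω = [Ca²⁺][CO3²⁻]/Ksp = (10.4×10^-3)(0.0707×10^-3) / 1.047×10^-6 = 0.702

Ω = 0.702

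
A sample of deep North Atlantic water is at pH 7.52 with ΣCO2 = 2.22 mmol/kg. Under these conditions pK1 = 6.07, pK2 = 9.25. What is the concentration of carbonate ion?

α₂ = 1 / (1 + [H⁺]/K2 + [H⁺]²/(K1K2)) = 1 / (1 + 10^+1.73 + 10^+0.28)
   = 1 / (1 + 53.703 + 1.9055) = 1/56.609 = 0.01767
[CO3²⁻] = α₂ × DIC = 0.01767 × 2.22 = 0.0392 mmol/kg

[CO3²⁻] = 0.0392 mmol/kg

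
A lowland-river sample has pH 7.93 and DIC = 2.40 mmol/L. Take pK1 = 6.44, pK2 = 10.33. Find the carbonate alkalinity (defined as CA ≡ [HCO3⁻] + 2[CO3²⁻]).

CA = 2.33 mmol/L

CA = [HCO3⁻] + 2[CO3²⁻] = (α₁ + 2α₂)·DIC
At pH 7.93: [H⁺]/K1 = 10^-1.49 = 0.032359, K2/[H⁺] = 10^-2.40 = 0.0039811
α₁ = 1/(1 + 0.032359 + 0.0039811) = 1/1.0363 = 0.9649; α₂ = α₁·K2/[H⁺] = 0.003841
α₁ + 2α₂ = 0.9726
CA = 0.9726 × 2.40 = 2.33 mmol/L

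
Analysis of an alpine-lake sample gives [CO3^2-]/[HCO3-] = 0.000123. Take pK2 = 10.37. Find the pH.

From K2 = [H⁺][CO3^2-]/[HCO3-]:  pH = pK2 + log₁₀([CO3^2-]/[HCO3-])
log₁₀(0.000123) = -3.910
pH = 10.37 + (-3.910) = 6.46

pH = 6.46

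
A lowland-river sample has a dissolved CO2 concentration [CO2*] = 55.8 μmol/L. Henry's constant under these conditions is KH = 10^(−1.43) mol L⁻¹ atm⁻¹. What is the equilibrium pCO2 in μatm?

pCO2 = 1500 μatm

KH = 10^(−1.43) = 3.715×10^-2 mol L⁻¹ atm⁻¹
pCO2 = [CO2*]/KH = 55.8×10^-6 / 3.715×10^-2 = 1.50×10^-3 atm = 1500 μatm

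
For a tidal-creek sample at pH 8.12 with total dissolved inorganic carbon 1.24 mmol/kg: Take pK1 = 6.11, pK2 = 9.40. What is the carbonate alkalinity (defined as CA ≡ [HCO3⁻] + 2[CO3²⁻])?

CA = [HCO3⁻] + 2[CO3²⁻] = (α₁ + 2α₂)·DIC
At pH 8.12: [H⁺]/K1 = 10^-2.01 = 0.0097724, K2/[H⁺] = 10^-1.28 = 0.052481
α₁ = 1/(1 + 0.0097724 + 0.052481) = 1/1.0623 = 0.9414; α₂ = α₁·K2/[H⁺] = 0.04941
α₁ + 2α₂ = 1.0402
CA = 1.0402 × 1.24 = 1.29 mmol/kg

CA = 1.29 mmol/kg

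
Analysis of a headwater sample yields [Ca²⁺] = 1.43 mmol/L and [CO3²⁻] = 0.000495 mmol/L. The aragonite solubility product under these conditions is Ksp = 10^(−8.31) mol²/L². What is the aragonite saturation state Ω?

Ω = 0.145

Ksp = 10^(−8.31) = 4.898×10^-9
Ω = [Ca²⁺][CO3²⁻]/Ksp = (1.43×10^-3)(0.000495×10^-3) / 4.898×10^-9 = 0.145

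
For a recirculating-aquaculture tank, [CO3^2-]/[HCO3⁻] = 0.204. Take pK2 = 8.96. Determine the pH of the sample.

pH = 8.27

From K2 = [H⁺][CO3^2-]/[HCO3⁻]:  pH = pK2 + log₁₀([CO3^2-]/[HCO3⁻])
log₁₀(0.204) = -0.690
pH = 8.96 + (-0.690) = 8.27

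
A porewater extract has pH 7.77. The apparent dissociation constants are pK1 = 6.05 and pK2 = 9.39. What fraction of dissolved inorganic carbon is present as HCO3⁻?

α₁ = 1 / (1 + [H⁺]/K1 + K2/[H⁺]) = 1 / (1 + 10^-1.72 + 10^-1.62)
   = 1 / (1 + 0.019055 + 0.023988) = 1/1.0430 = 0.9587

α₁ = 0.959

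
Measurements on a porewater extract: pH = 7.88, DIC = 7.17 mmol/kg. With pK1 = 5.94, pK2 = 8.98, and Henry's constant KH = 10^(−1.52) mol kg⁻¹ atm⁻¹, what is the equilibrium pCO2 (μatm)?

pCO2 = 2500 μatm

α₀ = 1 / (1 + K1/[H⁺] + K1K2/[H⁺]²) = 1 / (1 + 10^+1.94 + 10^+0.84)
   = 1 / (1 + 87.096 + 6.9183) = 1/95.015 = 0.01052
[CO2*] = α₀ × DIC = 0.01052 × 7.17 = 0.07546 mmol/kg
pCO2 = [CO2*]/KH = 7.546×10^-5 / 3.020×10^-2 = 2500 μatm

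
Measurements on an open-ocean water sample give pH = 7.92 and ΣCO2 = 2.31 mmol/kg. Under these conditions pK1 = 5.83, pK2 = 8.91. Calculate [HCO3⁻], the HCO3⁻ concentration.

[HCO3⁻] = 2.08 mmol/kg

α₁ = 1 / (1 + [H⁺]/K1 + K2/[H⁺]) = 1 / (1 + 10^-2.09 + 10^-0.99)
   = 1 / (1 + 0.0081283 + 0.10233) = 1/1.1105 = 0.9005
[HCO3⁻] = α₁ × DIC = 0.9005 × 2.31 = 2.08 mmol/kg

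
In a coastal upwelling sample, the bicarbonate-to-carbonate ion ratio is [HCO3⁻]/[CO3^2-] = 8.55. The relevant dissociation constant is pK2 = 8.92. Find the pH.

From K2 = [H⁺][CO3^2-]/[HCO3⁻]:  pH = pK2 − log₁₀([HCO3⁻]/[CO3^2-])
log₁₀(8.55) = +0.932
pH = 8.92 − (+0.932) = 7.99

pH = 7.99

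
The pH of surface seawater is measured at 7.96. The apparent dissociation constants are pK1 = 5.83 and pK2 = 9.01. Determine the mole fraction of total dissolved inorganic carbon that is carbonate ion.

α₂ = 0.0813

α₂ = 1 / (1 + [H⁺]/K2 + [H⁺]²/(K1K2)) = 1 / (1 + 10^+1.05 + 10^-1.08)
   = 1 / (1 + 11.220 + 0.083176) = 1/12.303 = 0.08128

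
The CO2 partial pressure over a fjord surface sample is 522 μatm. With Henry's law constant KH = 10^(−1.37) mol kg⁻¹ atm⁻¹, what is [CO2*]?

[CO2*] = 22.3 μmol/kg

KH = 10^(−1.37) = 4.266×10^-2 mol kg⁻¹ atm⁻¹
[CO2*] = KH · pCO2 = 4.266×10^-2 × 522×10^-6 atm = 2.23×10^-5 mol/kg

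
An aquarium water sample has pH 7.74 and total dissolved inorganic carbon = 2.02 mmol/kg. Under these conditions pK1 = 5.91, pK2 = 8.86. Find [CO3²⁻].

α₂ = 1 / (1 + [H⁺]/K2 + [H⁺]²/(K1K2)) = 1 / (1 + 10^+1.12 + 10^-0.71)
   = 1 / (1 + 13.183 + 0.19498) = 1/14.378 = 0.06955
[CO3²⁻] = α₂ × DIC = 0.06955 × 2.02 = 0.140 mmol/kg

[CO3²⁻] = 0.140 mmol/kg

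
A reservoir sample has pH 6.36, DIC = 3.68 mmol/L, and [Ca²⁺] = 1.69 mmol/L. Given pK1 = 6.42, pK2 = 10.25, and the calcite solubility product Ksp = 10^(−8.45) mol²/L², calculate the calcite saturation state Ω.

α₂ = 1 / (1 + [H⁺]/K2 + [H⁺]²/(K1K2)) = 1 / (1 + 10^+3.89 + 10^+3.95)
   = 1 / (1 + 7762.5 + 8912.5) = 1/1.6676×10^4 = 5.997×10^-5
[CO3²⁻] = α₂ × DIC = 5.997×10^-5 × 3.68 = 0.0002207 mmol/L = 0.2207 μmol/L
Ksp = 10^(−8.45) = 3.548×10^-9
Ω = [Ca²⁺][CO3²⁻]/Ksp = (1.69×10^-3)(2.207×10^-7) / 3.548×10^-9 = 0.105

Ω = 0.105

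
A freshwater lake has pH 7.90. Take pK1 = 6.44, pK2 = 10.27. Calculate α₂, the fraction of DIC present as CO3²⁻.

α₂ = 1 / (1 + [H⁺]/K2 + [H⁺]²/(K1K2)) = 1 / (1 + 10^+2.37 + 10^+0.91)
   = 1 / (1 + 234.42 + 8.1283) = 1/243.55 = 0.004106

α₂ = 0.00411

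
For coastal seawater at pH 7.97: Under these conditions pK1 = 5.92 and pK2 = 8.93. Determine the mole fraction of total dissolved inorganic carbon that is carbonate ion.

α₂ = 0.0980

α₂ = 1 / (1 + [H⁺]/K2 + [H⁺]²/(K1K2)) = 1 / (1 + 10^+0.96 + 10^-1.09)
   = 1 / (1 + 9.1201 + 0.081283) = 1/10.201 = 0.09803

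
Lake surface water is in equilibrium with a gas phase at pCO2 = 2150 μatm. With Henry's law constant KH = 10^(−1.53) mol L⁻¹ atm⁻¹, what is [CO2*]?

[CO2*] = 63.5 μmol/L

KH = 10^(−1.53) = 2.951×10^-2 mol L⁻¹ atm⁻¹
[CO2*] = KH · pCO2 = 2.951×10^-2 × 2150×10^-6 atm = 6.35×10^-5 mol/L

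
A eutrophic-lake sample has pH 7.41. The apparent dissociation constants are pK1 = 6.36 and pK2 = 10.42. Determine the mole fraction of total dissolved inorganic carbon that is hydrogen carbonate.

α₁ = 0.917

α₁ = 1 / (1 + [H⁺]/K1 + K2/[H⁺]) = 1 / (1 + 10^-1.05 + 10^-3.01)
   = 1 / (1 + 0.089125 + 0.00097724) = 1/1.0901 = 0.9173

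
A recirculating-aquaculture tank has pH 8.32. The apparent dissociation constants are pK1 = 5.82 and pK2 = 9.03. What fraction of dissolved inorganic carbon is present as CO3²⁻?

α₂ = 0.163

α₂ = 1 / (1 + [H⁺]/K2 + [H⁺]²/(K1K2)) = 1 / (1 + 10^+0.71 + 10^-1.79)
   = 1 / (1 + 5.1286 + 0.016218) = 1/6.1448 = 0.1627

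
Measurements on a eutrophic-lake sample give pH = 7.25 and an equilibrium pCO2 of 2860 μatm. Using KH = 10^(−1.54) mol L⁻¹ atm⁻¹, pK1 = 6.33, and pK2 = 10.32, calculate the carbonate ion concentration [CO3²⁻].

[CO2*] = KH · pCO2 = 10^(−1.54) × 2860×10^-6 = 8.248×10^-5 mol/L
α₀ = 1/(1 + K1/[H⁺] + K1K2/[H⁺]²) = 1/(1 + 10^+0.92 + 10^-2.15) = 0.1072
DIC = [CO2*]/α₀ = 8.248×10^-5 / 0.1072 = 0.7691 mmol/L
[CO3²⁻] = α₂·DIC; α₂ = 0.0007592, so [CO3²⁻] = 0.0007592 × 0.7691 = 0.000584 mmol/L = 0.584 μmol/L

[CO3²⁻] = 0.584 μmol/L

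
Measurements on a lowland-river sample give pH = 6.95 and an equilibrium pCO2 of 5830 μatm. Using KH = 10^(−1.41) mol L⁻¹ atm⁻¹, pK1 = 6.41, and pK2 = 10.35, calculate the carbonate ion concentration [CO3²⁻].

[CO3²⁻] = 0.313 μmol/L

[CO2*] = KH · pCO2 = 10^(−1.41) × 5830×10^-6 = 2.268×10^-4 mol/L
α₀ = 1/(1 + K1/[H⁺] + K1K2/[H⁺]²) = 1/(1 + 10^+0.54 + 10^-2.86) = 0.2238
DIC = [CO2*]/α₀ = 2.268×10^-4 / 0.2238 = 1.014 mmol/L
[CO3²⁻] = α₂·DIC; α₂ = 0.0003089, so [CO3²⁻] = 0.0003089 × 1.014 = 0.000313 mmol/L = 0.313 μmol/L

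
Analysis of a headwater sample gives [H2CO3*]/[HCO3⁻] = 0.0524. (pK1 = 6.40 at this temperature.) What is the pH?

pH = 7.68

From K1 = [H⁺][HCO3⁻]/[H2CO3*]:  pH = pK1 − log₁₀([H2CO3*]/[HCO3⁻])
log₁₀(0.0524) = -1.281
pH = 6.40 − (-1.281) = 7.68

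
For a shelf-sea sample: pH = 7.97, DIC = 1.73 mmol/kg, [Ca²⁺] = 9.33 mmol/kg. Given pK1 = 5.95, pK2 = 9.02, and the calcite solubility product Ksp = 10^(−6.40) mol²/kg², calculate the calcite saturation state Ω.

Ω = 3.29

α₂ = 1 / (1 + [H⁺]/K2 + [H⁺]²/(K1K2)) = 1 / (1 + 10^+1.05 + 10^-0.97)
   = 1 / (1 + 11.220 + 0.10715) = 1/12.327 = 0.08112
[CO3²⁻] = α₂ × DIC = 0.08112 × 1.73 = 0.1403 mmol/kg
Ksp = 10^(−6.40) = 3.981×10^-7
Ω = [Ca²⁺][CO3²⁻]/Ksp = (9.33×10^-3)(1.403×10^-4) / 3.981×10^-7 = 3.29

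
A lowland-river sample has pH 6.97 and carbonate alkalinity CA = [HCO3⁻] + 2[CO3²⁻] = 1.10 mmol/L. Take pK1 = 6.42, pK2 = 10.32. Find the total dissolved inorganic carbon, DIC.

DIC = 1.41 mmol/L

CA = [HCO3⁻] + 2[CO3²⁻] = (α₁ + 2α₂)·DIC
At pH 6.97: [H⁺]/K1 = 10^-0.55 = 0.28184, K2/[H⁺] = 10^-3.35 = 0.00044668
α₁ = 1/(1 + 0.28184 + 0.00044668) = 1/1.2823 = 0.7799; α₂ = α₁·K2/[H⁺] = 0.0003483
α₁ + 2α₂ = 0.7806
DIC = CA / (α₁ + 2α₂) = 1.10 / 0.7806 = 1.41 mmol/L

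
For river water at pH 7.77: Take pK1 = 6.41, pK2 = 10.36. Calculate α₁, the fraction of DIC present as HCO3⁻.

α₁ = 1 / (1 + [H⁺]/K1 + K2/[H⁺]) = 1 / (1 + 10^-1.36 + 10^-2.59)
   = 1 / (1 + 0.043652 + 0.0025704) = 1/1.0462 = 0.9558

α₁ = 0.956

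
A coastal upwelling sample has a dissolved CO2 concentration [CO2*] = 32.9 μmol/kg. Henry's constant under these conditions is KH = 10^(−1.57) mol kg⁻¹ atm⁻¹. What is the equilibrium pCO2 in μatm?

pCO2 = 1220 μatm

KH = 10^(−1.57) = 2.692×10^-2 mol kg⁻¹ atm⁻¹
pCO2 = [CO2*]/KH = 32.9×10^-6 / 2.692×10^-2 = 1.22×10^-3 atm = 1220 μatm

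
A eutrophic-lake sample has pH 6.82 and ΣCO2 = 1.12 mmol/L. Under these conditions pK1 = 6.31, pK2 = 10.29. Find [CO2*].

α₀ = 1 / (1 + K1/[H⁺] + K1K2/[H⁺]²) = 1 / (1 + 10^+0.51 + 10^-2.96)
   = 1 / (1 + 3.2359 + 0.0010965) = 1/4.2370 = 0.2360
[CO2*] = α₀ × DIC = 0.2360 × 1.12 = 0.264 mmol/L

[CO2*] = 0.264 mmol/L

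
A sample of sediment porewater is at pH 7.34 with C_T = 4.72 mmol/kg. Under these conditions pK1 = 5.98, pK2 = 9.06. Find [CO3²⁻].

α₂ = 1 / (1 + [H⁺]/K2 + [H⁺]²/(K1K2)) = 1 / (1 + 10^+1.72 + 10^+0.36)
   = 1 / (1 + 52.481 + 2.2909) = 1/55.772 = 0.01793
[CO3²⁻] = α₂ × DIC = 0.01793 × 4.72 = 0.0846 mmol/kg

[CO3²⁻] = 0.0846 mmol/kg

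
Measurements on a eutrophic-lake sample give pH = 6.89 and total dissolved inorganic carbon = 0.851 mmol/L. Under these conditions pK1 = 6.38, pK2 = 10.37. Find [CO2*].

[CO2*] = 0.201 mmol/L

α₀ = 1 / (1 + K1/[H⁺] + K1K2/[H⁺]²) = 1 / (1 + 10^+0.51 + 10^-2.97)
   = 1 / (1 + 3.2359 + 0.0010715) = 1/4.2370 = 0.2360
[CO2*] = α₀ × DIC = 0.2360 × 0.851 = 0.201 mmol/L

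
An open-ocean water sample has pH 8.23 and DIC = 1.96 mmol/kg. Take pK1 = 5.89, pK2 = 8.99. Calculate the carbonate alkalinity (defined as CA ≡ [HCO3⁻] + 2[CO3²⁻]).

CA = [HCO3⁻] + 2[CO3²⁻] = (α₁ + 2α₂)·DIC
At pH 8.23: [H⁺]/K1 = 10^-2.34 = 0.0045709, K2/[H⁺] = 10^-0.76 = 0.17378
α₁ = 1/(1 + 0.0045709 + 0.17378) = 1/1.1784 = 0.8486; α₂ = α₁·K2/[H⁺] = 0.1475
α₁ + 2α₂ = 1.1436
CA = 1.1436 × 1.96 = 2.24 mmol/kg

CA = 2.24 mmol/kg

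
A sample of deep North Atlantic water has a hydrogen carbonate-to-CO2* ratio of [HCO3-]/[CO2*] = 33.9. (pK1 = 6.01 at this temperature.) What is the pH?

From K1 = [H⁺][HCO3-]/[CO2*]:  pH = pK1 + log₁₀([HCO3-]/[CO2*])
log₁₀(33.9) = +1.530
pH = 6.01 + (+1.530) = 7.54

pH = 7.54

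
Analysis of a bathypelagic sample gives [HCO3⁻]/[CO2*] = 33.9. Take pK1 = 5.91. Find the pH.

pH = 7.44

From K1 = [H⁺][HCO3⁻]/[CO2*]:  pH = pK1 + log₁₀([HCO3⁻]/[CO2*])
log₁₀(33.9) = +1.530
pH = 5.91 + (+1.530) = 7.44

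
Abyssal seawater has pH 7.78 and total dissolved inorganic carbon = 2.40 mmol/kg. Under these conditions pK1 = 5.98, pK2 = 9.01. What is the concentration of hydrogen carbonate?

α₁ = 1 / (1 + [H⁺]/K1 + K2/[H⁺]) = 1 / (1 + 10^-1.80 + 10^-1.23)
   = 1 / (1 + 0.015849 + 0.058884) = 1/1.0747 = 0.9305
[HCO3⁻] = α₁ × DIC = 0.9305 × 2.40 = 2.23 mmol/kg

[HCO3⁻] = 2.23 mmol/kg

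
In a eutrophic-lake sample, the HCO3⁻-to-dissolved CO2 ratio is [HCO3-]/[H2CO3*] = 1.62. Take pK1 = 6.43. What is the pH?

From K1 = [H⁺][HCO3-]/[H2CO3*]:  pH = pK1 + log₁₀([HCO3-]/[H2CO3*])
log₁₀(1.62) = +0.210
pH = 6.43 + (+0.210) = 6.64

pH = 6.64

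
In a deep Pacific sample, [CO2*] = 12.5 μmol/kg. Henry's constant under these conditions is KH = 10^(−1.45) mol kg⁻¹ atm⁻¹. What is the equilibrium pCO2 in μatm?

KH = 10^(−1.45) = 3.548×10^-2 mol kg⁻¹ atm⁻¹
pCO2 = [CO2*]/KH = 12.5×10^-6 / 3.548×10^-2 = 3.52×10^-4 atm = 352 μatm

pCO2 = 352 μatm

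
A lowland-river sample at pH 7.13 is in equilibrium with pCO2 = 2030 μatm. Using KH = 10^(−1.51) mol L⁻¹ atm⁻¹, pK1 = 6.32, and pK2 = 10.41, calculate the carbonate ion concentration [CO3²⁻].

[CO2*] = KH · pCO2 = 10^(−1.51) × 2030×10^-6 = 6.273×10^-5 mol/L
α₀ = 1/(1 + K1/[H⁺] + K1K2/[H⁺]²) = 1/(1 + 10^+0.81 + 10^-2.47) = 0.1340
DIC = [CO2*]/α₀ = 6.273×10^-5 / 0.1340 = 0.4680 mmol/L
[CO3²⁻] = α₂·DIC; α₂ = 0.0004542, so [CO3²⁻] = 0.0004542 × 0.4680 = 0.000213 mmol/L = 0.213 μmol/L

[CO3²⁻] = 0.213 μmol/L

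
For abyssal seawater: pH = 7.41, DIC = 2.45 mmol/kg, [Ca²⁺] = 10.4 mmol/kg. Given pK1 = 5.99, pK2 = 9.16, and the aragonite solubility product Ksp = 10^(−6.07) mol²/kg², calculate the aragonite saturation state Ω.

α₂ = 1 / (1 + [H⁺]/K2 + [H⁺]²/(K1K2)) = 1 / (1 + 10^+1.75 + 10^+0.33)
   = 1 / (1 + 56.234 + 2.1380) = 1/59.372 = 0.01684
[CO3²⁻] = α₂ × DIC = 0.01684 × 2.45 = 0.04127 mmol/kg
Ksp = 10^(−6.07) = 8.511×10^-7
Ω = [Ca²⁺][CO3²⁻]/Ksp = (10.4×10^-3)(4.127×10^-5) / 8.511×10^-7 = 0.504

Ω = 0.504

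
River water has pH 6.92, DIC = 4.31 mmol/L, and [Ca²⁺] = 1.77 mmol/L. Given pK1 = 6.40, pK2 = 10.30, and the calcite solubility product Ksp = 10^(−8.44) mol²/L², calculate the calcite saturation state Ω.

α₂ = 1 / (1 + [H⁺]/K2 + [H⁺]²/(K1K2)) = 1 / (1 + 10^+3.38 + 10^+2.86)
   = 1 / (1 + 2398.8 + 724.44) = 1/3124.3 = 0.0003201
[CO3²⁻] = α₂ × DIC = 0.0003201 × 4.31 = 0.001380 mmol/L = 1.380 μmol/L
Ksp = 10^(−8.44) = 3.631×10^-9
Ω = [Ca²⁺][CO3²⁻]/Ksp = (1.77×10^-3)(1.380×10^-6) / 3.631×10^-9 = 0.673

Ω = 0.673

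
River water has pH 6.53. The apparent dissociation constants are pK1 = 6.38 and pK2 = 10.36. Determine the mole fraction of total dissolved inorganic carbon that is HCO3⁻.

α₁ = 1 / (1 + [H⁺]/K1 + K2/[H⁺]) = 1 / (1 + 10^-0.15 + 10^-3.83)
   = 1 / (1 + 0.70795 + 0.00014791) = 1/1.7081 = 0.5854

α₁ = 0.585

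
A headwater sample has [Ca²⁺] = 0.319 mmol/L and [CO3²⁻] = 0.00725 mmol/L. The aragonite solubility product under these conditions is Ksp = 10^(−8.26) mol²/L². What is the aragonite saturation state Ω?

Ω = 0.421

Ksp = 10^(−8.26) = 5.495×10^-9
Ω = [Ca²⁺][CO3²⁻]/Ksp = (0.319×10^-3)(0.00725×10^-3) / 5.495×10^-9 = 0.421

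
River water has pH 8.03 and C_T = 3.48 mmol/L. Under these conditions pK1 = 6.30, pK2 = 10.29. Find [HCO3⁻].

α₁ = 1 / (1 + [H⁺]/K1 + K2/[H⁺]) = 1 / (1 + 10^-1.73 + 10^-2.26)
   = 1 / (1 + 0.018621 + 0.0054954) = 1/1.0241 = 0.9765
[HCO3⁻] = α₁ × DIC = 0.9765 × 3.48 = 3.40 mmol/L

[HCO3⁻] = 3.40 mmol/L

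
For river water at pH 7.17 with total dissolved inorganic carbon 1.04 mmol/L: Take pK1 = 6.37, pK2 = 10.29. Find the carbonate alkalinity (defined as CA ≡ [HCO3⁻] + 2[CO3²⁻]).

CA = [HCO3⁻] + 2[CO3²⁻] = (α₁ + 2α₂)·DIC
At pH 7.17: [H⁺]/K1 = 10^-0.80 = 0.15849, K2/[H⁺] = 10^-3.12 = 0.00075858
α₁ = 1/(1 + 0.15849 + 0.00075858) = 1/1.1592 = 0.8626; α₂ = α₁·K2/[H⁺] = 0.0006544
α₁ + 2α₂ = 0.8639
CA = 0.8639 × 1.04 = 0.898 mmol/L

CA = 0.898 mmol/L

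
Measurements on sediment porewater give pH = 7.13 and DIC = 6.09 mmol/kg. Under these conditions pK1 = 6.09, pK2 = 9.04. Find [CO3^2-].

α₂ = 1 / (1 + [H⁺]/K2 + [H⁺]²/(K1K2)) = 1 / (1 + 10^+1.91 + 10^+0.87)
   = 1 / (1 + 81.283 + 7.4131) = 1/89.696 = 0.01115
[CO3²⁻] = α₂ × DIC = 0.01115 × 6.09 = 0.0679 mmol/kg

[CO3²⁻] = 0.0679 mmol/kg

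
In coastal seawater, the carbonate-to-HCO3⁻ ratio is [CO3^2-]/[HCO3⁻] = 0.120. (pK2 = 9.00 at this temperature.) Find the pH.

pH = 8.08

From K2 = [H⁺][CO3^2-]/[HCO3⁻]:  pH = pK2 + log₁₀([CO3^2-]/[HCO3⁻])
log₁₀(0.120) = -0.921
pH = 9.00 + (-0.921) = 8.08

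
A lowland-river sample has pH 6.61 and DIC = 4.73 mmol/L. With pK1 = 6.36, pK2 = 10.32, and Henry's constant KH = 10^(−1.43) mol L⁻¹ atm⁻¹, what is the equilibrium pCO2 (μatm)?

pCO2 = 4.58×10^4 μatm

α₀ = 1 / (1 + K1/[H⁺] + K1K2/[H⁺]²) = 1 / (1 + 10^+0.25 + 10^-3.46)
   = 1 / (1 + 1.7783 + 0.00034674) = 1/2.7786 = 0.3599
[CO2*] = α₀ × DIC = 0.3599 × 4.73 = 1.702 mmol/L
pCO2 = [CO2*]/KH = 1.702×10^-3 / 3.715×10^-2 = 4.58×10^4 μatm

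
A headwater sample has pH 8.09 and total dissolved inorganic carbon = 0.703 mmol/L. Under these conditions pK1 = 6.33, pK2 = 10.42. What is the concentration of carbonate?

[CO3²⁻] = 3.22 μmol/L

α₂ = 1 / (1 + [H⁺]/K2 + [H⁺]²/(K1K2)) = 1 / (1 + 10^+2.33 + 10^+0.57)
   = 1 / (1 + 213.80 + 3.7154) = 1/218.51 = 0.004576
[CO3²⁻] = α₂ × DIC = 0.004576 × 0.703 = 0.00322 mmol/L = 3.22 μmol/L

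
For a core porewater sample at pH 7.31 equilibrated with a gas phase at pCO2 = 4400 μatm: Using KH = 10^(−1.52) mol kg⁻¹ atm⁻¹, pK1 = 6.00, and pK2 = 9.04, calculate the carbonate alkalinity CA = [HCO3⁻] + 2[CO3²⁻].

[CO2*] = KH · pCO2 = 10^(−1.52) × 4400×10^-6 = 1.329×10^-4 mol/kg
α₀ = 1/(1 + K1/[H⁺] + K1K2/[H⁺]²) = 1/(1 + 10^+1.31 + 10^-0.42) = 0.04588
DIC = [CO2*]/α₀ = 1.329×10^-4 / 0.04588 = 2.896 mmol/kg
CA = (α₁ + 2α₂)·DIC = (0.9367 + 2×0.01744) × 2.896 = 2.81 mmol/kg

CA = 2.81 mmol/kg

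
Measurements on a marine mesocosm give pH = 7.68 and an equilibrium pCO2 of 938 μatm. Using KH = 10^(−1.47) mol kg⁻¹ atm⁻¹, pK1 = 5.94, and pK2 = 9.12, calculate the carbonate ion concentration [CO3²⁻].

[CO2*] = KH · pCO2 = 10^(−1.47) × 938×10^-6 = 3.178×10^-5 mol/kg
α₀ = 1/(1 + K1/[H⁺] + K1K2/[H⁺]²) = 1/(1 + 10^+1.74 + 10^+0.30) = 0.01726
DIC = [CO2*]/α₀ = 3.178×10^-5 / 0.01726 = 1.842 mmol/kg
[CO3²⁻] = α₂·DIC; α₂ = 0.03443, so [CO3²⁻] = 0.03443 × 1.842 = 0.0634 mmol/kg

[CO3²⁻] = 0.0634 mmol/kg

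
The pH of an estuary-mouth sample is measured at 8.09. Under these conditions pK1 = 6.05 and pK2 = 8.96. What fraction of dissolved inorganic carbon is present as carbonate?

α₂ = 1 / (1 + [H⁺]/K2 + [H⁺]²/(K1K2)) = 1 / (1 + 10^+0.87 + 10^-1.17)
   = 1 / (1 + 7.4131 + 0.067608) = 1/8.4807 = 0.1179

α₂ = 0.118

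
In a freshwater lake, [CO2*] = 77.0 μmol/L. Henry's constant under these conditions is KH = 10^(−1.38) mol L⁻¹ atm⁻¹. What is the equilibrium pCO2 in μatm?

pCO2 = 1850 μatm

KH = 10^(−1.38) = 4.169×10^-2 mol L⁻¹ atm⁻¹
pCO2 = [CO2*]/KH = 77.0×10^-6 / 4.169×10^-2 = 1.85×10^-3 atm = 1850 μatm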